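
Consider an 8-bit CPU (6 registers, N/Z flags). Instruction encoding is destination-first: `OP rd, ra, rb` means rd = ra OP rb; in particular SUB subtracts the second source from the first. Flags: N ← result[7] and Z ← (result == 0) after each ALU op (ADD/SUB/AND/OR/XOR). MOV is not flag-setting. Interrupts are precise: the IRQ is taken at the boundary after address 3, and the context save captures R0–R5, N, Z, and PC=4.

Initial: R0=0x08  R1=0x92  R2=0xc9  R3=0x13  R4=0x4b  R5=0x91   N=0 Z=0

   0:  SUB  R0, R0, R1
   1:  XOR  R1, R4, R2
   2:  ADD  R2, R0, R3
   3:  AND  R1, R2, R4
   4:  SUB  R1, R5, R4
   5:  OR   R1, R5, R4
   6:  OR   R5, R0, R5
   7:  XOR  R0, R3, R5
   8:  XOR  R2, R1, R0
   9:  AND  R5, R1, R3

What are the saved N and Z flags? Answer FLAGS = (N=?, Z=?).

FLAGS = (N=0, Z=0)

after  0: R0=0x76 R1=0x92 R2=0xc9 R3=0x13 R4=0x4b R5=0x91  N=0 Z=0
after  1: R0=0x76 R1=0x82 R2=0xc9 R3=0x13 R4=0x4b R5=0x91  N=1 Z=0
after  2: R0=0x76 R1=0x82 R2=0x89 R3=0x13 R4=0x4b R5=0x91  N=1 Z=0
after  3: R0=0x76 R1=0x09 R2=0x89 R3=0x13 R4=0x4b R5=0x91  N=0 Z=0
-- IRQ taken; context saved, return-PC = 4 --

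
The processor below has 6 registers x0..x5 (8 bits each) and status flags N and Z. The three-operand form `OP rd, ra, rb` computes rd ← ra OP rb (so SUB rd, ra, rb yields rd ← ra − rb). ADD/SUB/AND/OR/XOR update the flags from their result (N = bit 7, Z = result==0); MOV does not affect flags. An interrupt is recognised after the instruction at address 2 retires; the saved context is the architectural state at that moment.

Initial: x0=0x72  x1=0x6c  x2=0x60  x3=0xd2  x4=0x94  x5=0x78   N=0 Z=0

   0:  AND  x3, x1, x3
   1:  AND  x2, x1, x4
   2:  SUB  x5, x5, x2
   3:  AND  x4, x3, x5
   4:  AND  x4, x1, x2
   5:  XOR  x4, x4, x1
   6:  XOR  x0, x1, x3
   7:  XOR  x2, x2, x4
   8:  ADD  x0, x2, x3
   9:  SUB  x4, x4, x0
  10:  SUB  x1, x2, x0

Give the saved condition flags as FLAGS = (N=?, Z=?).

FLAGS = (N=0, Z=0)

after  0: x0=0x72 x1=0x6c x2=0x60 x3=0x40 x4=0x94 x5=0x78  N=0 Z=0
after  1: x0=0x72 x1=0x6c x2=0x04 x3=0x40 x4=0x94 x5=0x78  N=0 Z=0
after  2: x0=0x72 x1=0x6c x2=0x04 x3=0x40 x4=0x94 x5=0x74  N=0 Z=0
-- IRQ taken; context saved, return-PC = 3 --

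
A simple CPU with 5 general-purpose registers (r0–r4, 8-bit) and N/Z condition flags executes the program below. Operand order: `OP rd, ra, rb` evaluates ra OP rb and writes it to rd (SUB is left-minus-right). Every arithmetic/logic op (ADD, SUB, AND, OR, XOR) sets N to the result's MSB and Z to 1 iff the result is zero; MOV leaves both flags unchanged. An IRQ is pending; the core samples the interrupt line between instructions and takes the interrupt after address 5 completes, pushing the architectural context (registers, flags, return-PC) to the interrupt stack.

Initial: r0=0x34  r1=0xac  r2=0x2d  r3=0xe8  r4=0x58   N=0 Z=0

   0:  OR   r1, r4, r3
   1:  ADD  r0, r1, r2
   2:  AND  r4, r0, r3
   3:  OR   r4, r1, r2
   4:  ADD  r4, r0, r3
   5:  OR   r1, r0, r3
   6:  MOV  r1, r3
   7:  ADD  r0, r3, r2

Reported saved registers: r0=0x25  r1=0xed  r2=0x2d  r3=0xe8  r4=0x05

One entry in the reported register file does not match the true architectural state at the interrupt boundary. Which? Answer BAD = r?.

BAD = r4

after  0: r0=0x34 r1=0xf8 r2=0x2d r3=0xe8 r4=0x58  N=1 Z=0
after  1: r0=0x25 r1=0xf8 r2=0x2d r3=0xe8 r4=0x58  N=0 Z=0
after  2: r0=0x25 r1=0xf8 r2=0x2d r3=0xe8 r4=0x20  N=0 Z=0
after  3: r0=0x25 r1=0xf8 r2=0x2d r3=0xe8 r4=0xfd  N=1 Z=0
after  4: r0=0x25 r1=0xf8 r2=0x2d r3=0xe8 r4=0x0d  N=0 Z=0
after  5: r0=0x25 r1=0xed r2=0x2d r3=0xe8 r4=0x0d  N=1 Z=0
-- IRQ taken; context saved, return-PC = 6 --
mismatch: r4: reported 0x05 vs actual 0x0d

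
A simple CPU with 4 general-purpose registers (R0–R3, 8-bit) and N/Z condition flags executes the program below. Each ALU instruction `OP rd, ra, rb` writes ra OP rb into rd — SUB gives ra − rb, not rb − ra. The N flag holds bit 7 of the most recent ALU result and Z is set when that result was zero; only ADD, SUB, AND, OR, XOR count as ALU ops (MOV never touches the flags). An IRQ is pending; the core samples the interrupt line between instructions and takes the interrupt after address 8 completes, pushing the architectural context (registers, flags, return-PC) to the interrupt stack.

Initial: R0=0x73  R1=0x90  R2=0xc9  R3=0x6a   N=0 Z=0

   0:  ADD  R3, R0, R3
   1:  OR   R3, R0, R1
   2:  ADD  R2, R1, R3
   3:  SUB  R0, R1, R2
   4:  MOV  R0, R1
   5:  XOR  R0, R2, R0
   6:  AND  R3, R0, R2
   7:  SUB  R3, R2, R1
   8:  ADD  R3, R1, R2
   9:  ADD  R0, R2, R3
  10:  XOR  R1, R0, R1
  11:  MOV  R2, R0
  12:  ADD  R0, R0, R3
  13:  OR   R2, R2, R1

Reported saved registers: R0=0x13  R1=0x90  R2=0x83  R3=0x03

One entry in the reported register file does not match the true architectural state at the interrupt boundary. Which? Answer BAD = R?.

after  0: R0=0x73 R1=0x90 R2=0xc9 R3=0xdd  N=1 Z=0
after  1: R0=0x73 R1=0x90 R2=0xc9 R3=0xf3  N=1 Z=0
after  2: R0=0x73 R1=0x90 R2=0x83 R3=0xf3  N=1 Z=0
after  3: R0=0x0d R1=0x90 R2=0x83 R3=0xf3  N=0 Z=0
after  4: R0=0x90 R1=0x90 R2=0x83 R3=0xf3  N=0 Z=0
after  5: R0=0x13 R1=0x90 R2=0x83 R3=0xf3  N=0 Z=0
after  6: R0=0x13 R1=0x90 R2=0x83 R3=0x03  N=0 Z=0
after  7: R0=0x13 R1=0x90 R2=0x83 R3=0xf3  N=1 Z=0
after  8: R0=0x13 R1=0x90 R2=0x83 R3=0x13  N=0 Z=0
-- IRQ taken; context saved, return-PC = 9 --
mismatch: R3: reported 0x03 vs actual 0x13

BAD = R3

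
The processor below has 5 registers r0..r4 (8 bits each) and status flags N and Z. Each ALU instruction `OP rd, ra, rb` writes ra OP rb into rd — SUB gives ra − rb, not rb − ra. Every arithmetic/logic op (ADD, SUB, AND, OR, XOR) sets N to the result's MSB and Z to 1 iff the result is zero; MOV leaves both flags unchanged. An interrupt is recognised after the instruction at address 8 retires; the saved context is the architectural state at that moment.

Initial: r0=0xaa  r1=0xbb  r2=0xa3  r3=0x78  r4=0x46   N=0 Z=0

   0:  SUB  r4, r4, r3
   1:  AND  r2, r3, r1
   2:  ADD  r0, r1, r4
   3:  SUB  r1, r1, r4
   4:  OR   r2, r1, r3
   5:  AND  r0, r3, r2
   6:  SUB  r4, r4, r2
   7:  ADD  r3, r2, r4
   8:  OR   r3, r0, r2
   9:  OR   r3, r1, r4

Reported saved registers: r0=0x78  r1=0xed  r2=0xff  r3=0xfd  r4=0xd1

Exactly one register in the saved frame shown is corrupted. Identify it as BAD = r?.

BAD = r2

after  0: r0=0xaa r1=0xbb r2=0xa3 r3=0x78 r4=0xce  N=1 Z=0
after  1: r0=0xaa r1=0xbb r2=0x38 r3=0x78 r4=0xce  N=0 Z=0
after  2: r0=0x89 r1=0xbb r2=0x38 r3=0x78 r4=0xce  N=1 Z=0
after  3: r0=0x89 r1=0xed r2=0x38 r3=0x78 r4=0xce  N=1 Z=0
after  4: r0=0x89 r1=0xed r2=0xfd r3=0x78 r4=0xce  N=1 Z=0
after  5: r0=0x78 r1=0xed r2=0xfd r3=0x78 r4=0xce  N=0 Z=0
after  6: r0=0x78 r1=0xed r2=0xfd r3=0x78 r4=0xd1  N=1 Z=0
after  7: r0=0x78 r1=0xed r2=0xfd r3=0xce r4=0xd1  N=1 Z=0
after  8: r0=0x78 r1=0xed r2=0xfd r3=0xfd r4=0xd1  N=1 Z=0
-- IRQ taken; context saved, return-PC = 9 --
mismatch: r2: reported 0xff vs actual 0xfd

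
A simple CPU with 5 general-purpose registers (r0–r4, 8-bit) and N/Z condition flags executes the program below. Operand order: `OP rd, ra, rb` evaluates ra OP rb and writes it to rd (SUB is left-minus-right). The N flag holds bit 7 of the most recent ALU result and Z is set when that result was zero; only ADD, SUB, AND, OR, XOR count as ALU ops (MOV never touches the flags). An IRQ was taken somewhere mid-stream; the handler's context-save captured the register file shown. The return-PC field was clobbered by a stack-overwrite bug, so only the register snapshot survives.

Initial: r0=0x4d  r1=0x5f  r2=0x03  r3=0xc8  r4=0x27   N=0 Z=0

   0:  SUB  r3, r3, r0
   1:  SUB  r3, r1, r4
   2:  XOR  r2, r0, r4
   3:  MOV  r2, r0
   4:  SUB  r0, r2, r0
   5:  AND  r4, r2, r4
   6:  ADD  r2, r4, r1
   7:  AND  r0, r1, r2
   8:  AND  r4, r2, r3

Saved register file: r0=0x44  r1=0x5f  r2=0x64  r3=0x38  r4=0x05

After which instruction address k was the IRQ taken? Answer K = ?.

K = 7

after  0: r0=0x4d r1=0x5f r2=0x03 r3=0x7b r4=0x27  N=0 Z=0
after  1: r0=0x4d r1=0x5f r2=0x03 r3=0x38 r4=0x27  N=0 Z=0
after  2: r0=0x4d r1=0x5f r2=0x6a r3=0x38 r4=0x27  N=0 Z=0
after  3: r0=0x4d r1=0x5f r2=0x4d r3=0x38 r4=0x27  N=0 Z=0
after  4: r0=0x00 r1=0x5f r2=0x4d r3=0x38 r4=0x27  N=0 Z=1
after  5: r0=0x00 r1=0x5f r2=0x4d r3=0x38 r4=0x05  N=0 Z=0
after  6: r0=0x00 r1=0x5f r2=0x64 r3=0x38 r4=0x05  N=0 Z=0
after  7: r0=0x44 r1=0x5f r2=0x64 r3=0x38 r4=0x05  N=0 Z=0
-- IRQ taken; context saved, return-PC = 8 --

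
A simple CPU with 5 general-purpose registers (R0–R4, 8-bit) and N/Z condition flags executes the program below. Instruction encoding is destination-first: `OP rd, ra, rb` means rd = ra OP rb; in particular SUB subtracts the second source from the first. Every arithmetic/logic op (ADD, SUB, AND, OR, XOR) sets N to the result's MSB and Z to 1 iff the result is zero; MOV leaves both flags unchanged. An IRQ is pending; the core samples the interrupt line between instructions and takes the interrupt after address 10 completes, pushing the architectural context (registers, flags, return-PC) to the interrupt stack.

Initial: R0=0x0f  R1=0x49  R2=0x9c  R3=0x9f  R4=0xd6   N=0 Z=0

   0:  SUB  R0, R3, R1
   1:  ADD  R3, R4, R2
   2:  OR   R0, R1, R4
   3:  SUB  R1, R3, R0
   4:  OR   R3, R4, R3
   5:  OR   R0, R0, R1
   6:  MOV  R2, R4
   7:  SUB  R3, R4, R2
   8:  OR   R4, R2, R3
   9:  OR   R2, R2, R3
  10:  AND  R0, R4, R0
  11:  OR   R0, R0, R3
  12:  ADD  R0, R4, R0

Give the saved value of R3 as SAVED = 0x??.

SAVED = 0x00

after  0: R0=0x56 R1=0x49 R2=0x9c R3=0x9f R4=0xd6  N=0 Z=0
after  1: R0=0x56 R1=0x49 R2=0x9c R3=0x72 R4=0xd6  N=0 Z=0
after  2: R0=0xdf R1=0x49 R2=0x9c R3=0x72 R4=0xd6  N=1 Z=0
after  3: R0=0xdf R1=0x93 R2=0x9c R3=0x72 R4=0xd6  N=1 Z=0
after  4: R0=0xdf R1=0x93 R2=0x9c R3=0xf6 R4=0xd6  N=1 Z=0
after  5: R0=0xdf R1=0x93 R2=0x9c R3=0xf6 R4=0xd6  N=1 Z=0
after  6: R0=0xdf R1=0x93 R2=0xd6 R3=0xf6 R4=0xd6  N=1 Z=0
after  7: R0=0xdf R1=0x93 R2=0xd6 R3=0x00 R4=0xd6  N=0 Z=1
after  8: R0=0xdf R1=0x93 R2=0xd6 R3=0x00 R4=0xd6  N=1 Z=0
after  9: R0=0xdf R1=0x93 R2=0xd6 R3=0x00 R4=0xd6  N=1 Z=0
after 10: R0=0xd6 R1=0x93 R2=0xd6 R3=0x00 R4=0xd6  N=1 Z=0
-- IRQ taken; context saved, return-PC = 11 --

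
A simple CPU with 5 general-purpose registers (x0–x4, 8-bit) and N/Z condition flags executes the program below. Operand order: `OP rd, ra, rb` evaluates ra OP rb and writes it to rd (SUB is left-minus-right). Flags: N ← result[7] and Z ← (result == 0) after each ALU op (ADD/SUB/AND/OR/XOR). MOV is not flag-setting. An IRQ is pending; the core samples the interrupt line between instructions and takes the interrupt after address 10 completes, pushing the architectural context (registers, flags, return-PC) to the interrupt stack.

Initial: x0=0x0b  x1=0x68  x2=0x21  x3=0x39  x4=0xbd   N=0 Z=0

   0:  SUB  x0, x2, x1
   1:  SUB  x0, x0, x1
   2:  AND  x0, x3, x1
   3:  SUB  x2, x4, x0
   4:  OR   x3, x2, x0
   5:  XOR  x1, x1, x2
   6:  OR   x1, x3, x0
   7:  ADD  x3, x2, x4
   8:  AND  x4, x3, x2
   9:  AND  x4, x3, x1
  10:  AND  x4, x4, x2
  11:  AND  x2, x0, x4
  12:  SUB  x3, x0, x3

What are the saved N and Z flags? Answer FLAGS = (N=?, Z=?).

after  0: x0=0xb9 x1=0x68 x2=0x21 x3=0x39 x4=0xbd  N=1 Z=0
after  1: x0=0x51 x1=0x68 x2=0x21 x3=0x39 x4=0xbd  N=0 Z=0
after  2: x0=0x28 x1=0x68 x2=0x21 x3=0x39 x4=0xbd  N=0 Z=0
after  3: x0=0x28 x1=0x68 x2=0x95 x3=0x39 x4=0xbd  N=1 Z=0
after  4: x0=0x28 x1=0x68 x2=0x95 x3=0xbd x4=0xbd  N=1 Z=0
after  5: x0=0x28 x1=0xfd x2=0x95 x3=0xbd x4=0xbd  N=1 Z=0
after  6: x0=0x28 x1=0xbd x2=0x95 x3=0xbd x4=0xbd  N=1 Z=0
after  7: x0=0x28 x1=0xbd x2=0x95 x3=0x52 x4=0xbd  N=0 Z=0
after  8: x0=0x28 x1=0xbd x2=0x95 x3=0x52 x4=0x10  N=0 Z=0
after  9: x0=0x28 x1=0xbd x2=0x95 x3=0x52 x4=0x10  N=0 Z=0
after 10: x0=0x28 x1=0xbd x2=0x95 x3=0x52 x4=0x10  N=0 Z=0
-- IRQ taken; context saved, return-PC = 11 --

FLAGS = (N=0, Z=0)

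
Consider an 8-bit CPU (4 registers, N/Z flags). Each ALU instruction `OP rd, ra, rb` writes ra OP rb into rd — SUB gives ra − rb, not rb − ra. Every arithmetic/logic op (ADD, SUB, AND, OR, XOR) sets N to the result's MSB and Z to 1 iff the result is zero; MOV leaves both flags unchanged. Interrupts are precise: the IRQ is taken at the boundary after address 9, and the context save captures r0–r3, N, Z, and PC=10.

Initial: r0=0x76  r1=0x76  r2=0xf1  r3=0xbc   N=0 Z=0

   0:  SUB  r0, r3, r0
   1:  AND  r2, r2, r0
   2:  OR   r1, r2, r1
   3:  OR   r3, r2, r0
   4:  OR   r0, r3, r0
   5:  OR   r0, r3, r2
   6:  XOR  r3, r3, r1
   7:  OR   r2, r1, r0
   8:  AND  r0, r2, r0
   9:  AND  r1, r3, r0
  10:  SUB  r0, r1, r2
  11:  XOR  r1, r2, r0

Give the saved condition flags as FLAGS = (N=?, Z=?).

after  0: r0=0x46 r1=0x76 r2=0xf1 r3=0xbc  N=0 Z=0
after  1: r0=0x46 r1=0x76 r2=0x40 r3=0xbc  N=0 Z=0
after  2: r0=0x46 r1=0x76 r2=0x40 r3=0xbc  N=0 Z=0
after  3: r0=0x46 r1=0x76 r2=0x40 r3=0x46  N=0 Z=0
after  4: r0=0x46 r1=0x76 r2=0x40 r3=0x46  N=0 Z=0
after  5: r0=0x46 r1=0x76 r2=0x40 r3=0x46  N=0 Z=0
after  6: r0=0x46 r1=0x76 r2=0x40 r3=0x30  N=0 Z=0
after  7: r0=0x46 r1=0x76 r2=0x76 r3=0x30  N=0 Z=0
after  8: r0=0x46 r1=0x76 r2=0x76 r3=0x30  N=0 Z=0
after  9: r0=0x46 r1=0x00 r2=0x76 r3=0x30  N=0 Z=1
-- IRQ taken; context saved, return-PC = 10 --

FLAGS = (N=0, Z=1)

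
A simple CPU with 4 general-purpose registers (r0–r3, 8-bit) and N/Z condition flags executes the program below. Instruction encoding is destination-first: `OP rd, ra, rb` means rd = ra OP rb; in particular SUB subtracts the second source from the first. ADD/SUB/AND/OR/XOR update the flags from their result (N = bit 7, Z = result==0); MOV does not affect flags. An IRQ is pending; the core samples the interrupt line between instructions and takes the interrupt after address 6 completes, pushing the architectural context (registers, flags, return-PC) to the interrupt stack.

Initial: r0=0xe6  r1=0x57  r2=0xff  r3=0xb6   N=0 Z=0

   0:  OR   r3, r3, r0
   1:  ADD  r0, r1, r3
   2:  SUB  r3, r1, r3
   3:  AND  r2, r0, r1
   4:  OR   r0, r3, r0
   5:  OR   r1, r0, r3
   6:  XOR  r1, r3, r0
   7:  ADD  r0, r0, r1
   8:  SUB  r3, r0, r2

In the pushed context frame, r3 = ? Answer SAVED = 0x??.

SAVED = 0x61

after  0: r0=0xe6 r1=0x57 r2=0xff r3=0xf6  N=1 Z=0
after  1: r0=0x4d r1=0x57 r2=0xff r3=0xf6  N=0 Z=0
after  2: r0=0x4d r1=0x57 r2=0xff r3=0x61  N=0 Z=0
after  3: r0=0x4d r1=0x57 r2=0x45 r3=0x61  N=0 Z=0
after  4: r0=0x6d r1=0x57 r2=0x45 r3=0x61  N=0 Z=0
after  5: r0=0x6d r1=0x6d r2=0x45 r3=0x61  N=0 Z=0
after  6: r0=0x6d r1=0x0c r2=0x45 r3=0x61  N=0 Z=0
-- IRQ taken; context saved, return-PC = 7 --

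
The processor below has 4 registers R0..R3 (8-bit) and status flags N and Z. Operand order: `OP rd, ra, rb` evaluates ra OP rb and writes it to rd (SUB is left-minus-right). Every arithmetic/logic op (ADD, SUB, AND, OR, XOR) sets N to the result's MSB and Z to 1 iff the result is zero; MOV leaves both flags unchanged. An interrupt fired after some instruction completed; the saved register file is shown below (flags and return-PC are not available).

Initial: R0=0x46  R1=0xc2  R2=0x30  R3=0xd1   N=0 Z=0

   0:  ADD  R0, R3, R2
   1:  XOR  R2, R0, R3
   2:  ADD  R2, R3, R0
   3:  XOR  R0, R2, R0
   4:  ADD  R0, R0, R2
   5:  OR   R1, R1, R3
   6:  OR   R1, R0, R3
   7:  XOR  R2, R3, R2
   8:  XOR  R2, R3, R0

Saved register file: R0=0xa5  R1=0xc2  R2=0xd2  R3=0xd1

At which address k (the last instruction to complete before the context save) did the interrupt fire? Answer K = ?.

after  0: R0=0x01 R1=0xc2 R2=0x30 R3=0xd1  N=0 Z=0
after  1: R0=0x01 R1=0xc2 R2=0xd0 R3=0xd1  N=1 Z=0
after  2: R0=0x01 R1=0xc2 R2=0xd2 R3=0xd1  N=1 Z=0
after  3: R0=0xd3 R1=0xc2 R2=0xd2 R3=0xd1  N=1 Z=0
after  4: R0=0xa5 R1=0xc2 R2=0xd2 R3=0xd1  N=1 Z=0
-- IRQ taken; context saved, return-PC = 5 --

K = 4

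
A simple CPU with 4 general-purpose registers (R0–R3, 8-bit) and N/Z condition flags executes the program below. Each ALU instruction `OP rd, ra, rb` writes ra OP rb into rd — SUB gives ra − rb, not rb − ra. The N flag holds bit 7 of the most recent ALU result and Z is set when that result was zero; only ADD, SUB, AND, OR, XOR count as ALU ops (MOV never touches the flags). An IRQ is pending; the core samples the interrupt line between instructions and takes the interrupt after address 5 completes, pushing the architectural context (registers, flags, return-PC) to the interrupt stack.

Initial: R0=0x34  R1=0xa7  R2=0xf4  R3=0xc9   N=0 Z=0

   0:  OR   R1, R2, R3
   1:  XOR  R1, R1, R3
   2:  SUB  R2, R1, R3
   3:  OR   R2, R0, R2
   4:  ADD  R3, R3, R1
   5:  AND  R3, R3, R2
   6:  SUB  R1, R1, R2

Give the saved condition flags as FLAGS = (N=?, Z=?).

FLAGS = (N=0, Z=0)

after  0: R0=0x34 R1=0xfd R2=0xf4 R3=0xc9  N=1 Z=0
after  1: R0=0x34 R1=0x34 R2=0xf4 R3=0xc9  N=0 Z=0
after  2: R0=0x34 R1=0x34 R2=0x6b R3=0xc9  N=0 Z=0
after  3: R0=0x34 R1=0x34 R2=0x7f R3=0xc9  N=0 Z=0
after  4: R0=0x34 R1=0x34 R2=0x7f R3=0xfd  N=1 Z=0
after  5: R0=0x34 R1=0x34 R2=0x7f R3=0x7d  N=0 Z=0
-- IRQ taken; context saved, return-PC = 6 --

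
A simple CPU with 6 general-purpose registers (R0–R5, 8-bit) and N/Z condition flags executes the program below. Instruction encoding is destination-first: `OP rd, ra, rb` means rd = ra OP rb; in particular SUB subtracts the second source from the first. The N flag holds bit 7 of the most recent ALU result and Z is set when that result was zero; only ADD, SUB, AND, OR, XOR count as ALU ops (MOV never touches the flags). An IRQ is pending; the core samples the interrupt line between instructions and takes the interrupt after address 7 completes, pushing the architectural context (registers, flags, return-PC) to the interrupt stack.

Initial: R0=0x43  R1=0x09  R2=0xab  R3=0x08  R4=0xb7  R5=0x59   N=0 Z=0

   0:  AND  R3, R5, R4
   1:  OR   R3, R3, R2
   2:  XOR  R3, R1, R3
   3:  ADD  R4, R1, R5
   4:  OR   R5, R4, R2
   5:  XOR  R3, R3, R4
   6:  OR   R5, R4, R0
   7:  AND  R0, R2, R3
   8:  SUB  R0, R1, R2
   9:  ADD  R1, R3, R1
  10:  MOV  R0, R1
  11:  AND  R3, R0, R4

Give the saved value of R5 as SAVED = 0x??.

SAVED = 0x63

after  0: R0=0x43 R1=0x09 R2=0xab R3=0x11 R4=0xb7 R5=0x59  N=0 Z=0
after  1: R0=0x43 R1=0x09 R2=0xab R3=0xbb R4=0xb7 R5=0x59  N=1 Z=0
after  2: R0=0x43 R1=0x09 R2=0xab R3=0xb2 R4=0xb7 R5=0x59  N=1 Z=0
after  3: R0=0x43 R1=0x09 R2=0xab R3=0xb2 R4=0x62 R5=0x59  N=0 Z=0
after  4: R0=0x43 R1=0x09 R2=0xab R3=0xb2 R4=0x62 R5=0xeb  N=1 Z=0
after  5: R0=0x43 R1=0x09 R2=0xab R3=0xd0 R4=0x62 R5=0xeb  N=1 Z=0
after  6: R0=0x43 R1=0x09 R2=0xab R3=0xd0 R4=0x62 R5=0x63  N=0 Z=0
after  7: R0=0x80 R1=0x09 R2=0xab R3=0xd0 R4=0x62 R5=0x63  N=1 Z=0
-- IRQ taken; context saved, return-PC = 8 --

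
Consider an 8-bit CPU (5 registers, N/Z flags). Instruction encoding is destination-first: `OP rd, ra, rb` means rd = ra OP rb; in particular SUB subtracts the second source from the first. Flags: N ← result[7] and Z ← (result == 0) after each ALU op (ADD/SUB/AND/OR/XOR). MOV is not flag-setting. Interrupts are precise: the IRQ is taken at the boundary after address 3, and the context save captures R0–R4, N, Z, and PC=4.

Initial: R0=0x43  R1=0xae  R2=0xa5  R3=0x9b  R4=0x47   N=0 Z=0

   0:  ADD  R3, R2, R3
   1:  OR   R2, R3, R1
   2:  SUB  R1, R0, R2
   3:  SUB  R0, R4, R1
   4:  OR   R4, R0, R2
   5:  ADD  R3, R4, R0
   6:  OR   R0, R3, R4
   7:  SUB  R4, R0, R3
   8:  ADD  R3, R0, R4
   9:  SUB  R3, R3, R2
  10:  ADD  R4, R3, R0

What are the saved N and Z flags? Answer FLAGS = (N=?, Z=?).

after  0: R0=0x43 R1=0xae R2=0xa5 R3=0x40 R4=0x47  N=0 Z=0
after  1: R0=0x43 R1=0xae R2=0xee R3=0x40 R4=0x47  N=1 Z=0
after  2: R0=0x43 R1=0x55 R2=0xee R3=0x40 R4=0x47  N=0 Z=0
after  3: R0=0xf2 R1=0x55 R2=0xee R3=0x40 R4=0x47  N=1 Z=0
-- IRQ taken; context saved, return-PC = 4 --

FLAGS = (N=1, Z=0)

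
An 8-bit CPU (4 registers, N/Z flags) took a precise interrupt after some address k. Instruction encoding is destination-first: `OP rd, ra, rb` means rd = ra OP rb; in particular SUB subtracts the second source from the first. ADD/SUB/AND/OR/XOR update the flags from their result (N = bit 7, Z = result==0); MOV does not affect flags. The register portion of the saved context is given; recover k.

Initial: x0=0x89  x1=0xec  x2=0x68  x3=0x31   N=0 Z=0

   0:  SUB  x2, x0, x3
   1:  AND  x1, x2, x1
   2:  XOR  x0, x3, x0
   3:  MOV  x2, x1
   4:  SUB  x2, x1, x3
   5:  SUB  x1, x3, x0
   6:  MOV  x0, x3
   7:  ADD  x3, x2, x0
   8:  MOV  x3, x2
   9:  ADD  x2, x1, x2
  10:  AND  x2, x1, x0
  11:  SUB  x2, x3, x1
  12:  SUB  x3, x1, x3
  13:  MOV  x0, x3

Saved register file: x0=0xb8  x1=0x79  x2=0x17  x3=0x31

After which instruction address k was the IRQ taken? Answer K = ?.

after  0: x0=0x89 x1=0xec x2=0x58 x3=0x31  N=0 Z=0
after  1: x0=0x89 x1=0x48 x2=0x58 x3=0x31  N=0 Z=0
after  2: x0=0xb8 x1=0x48 x2=0x58 x3=0x31  N=1 Z=0
after  3: x0=0xb8 x1=0x48 x2=0x48 x3=0x31  N=1 Z=0
after  4: x0=0xb8 x1=0x48 x2=0x17 x3=0x31  N=0 Z=0
after  5: x0=0xb8 x1=0x79 x2=0x17 x3=0x31  N=0 Z=0
-- IRQ taken; context saved, return-PC = 6 --

K = 5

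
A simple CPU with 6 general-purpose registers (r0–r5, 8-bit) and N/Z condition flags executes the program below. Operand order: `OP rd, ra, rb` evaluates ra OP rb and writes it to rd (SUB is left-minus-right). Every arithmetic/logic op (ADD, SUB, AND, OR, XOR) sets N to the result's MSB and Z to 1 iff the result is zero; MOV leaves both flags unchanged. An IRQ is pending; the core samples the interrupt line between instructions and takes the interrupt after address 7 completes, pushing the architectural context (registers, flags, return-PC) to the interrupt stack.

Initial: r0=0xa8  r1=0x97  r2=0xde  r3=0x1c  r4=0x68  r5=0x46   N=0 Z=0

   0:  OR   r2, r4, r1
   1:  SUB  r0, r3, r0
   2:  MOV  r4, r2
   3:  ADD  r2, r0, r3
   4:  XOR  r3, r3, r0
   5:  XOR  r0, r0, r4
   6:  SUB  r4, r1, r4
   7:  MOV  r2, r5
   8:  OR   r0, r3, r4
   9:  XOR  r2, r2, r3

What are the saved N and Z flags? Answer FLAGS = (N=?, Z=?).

FLAGS = (N=1, Z=0)

after  0: r0=0xa8 r1=0x97 r2=0xff r3=0x1c r4=0x68 r5=0x46  N=1 Z=0
after  1: r0=0x74 r1=0x97 r2=0xff r3=0x1c r4=0x68 r5=0x46  N=0 Z=0
after  2: r0=0x74 r1=0x97 r2=0xff r3=0x1c r4=0xff r5=0x46  N=0 Z=0
after  3: r0=0x74 r1=0x97 r2=0x90 r3=0x1c r4=0xff r5=0x46  N=1 Z=0
after  4: r0=0x74 r1=0x97 r2=0x90 r3=0x68 r4=0xff r5=0x46  N=0 Z=0
after  5: r0=0x8b r1=0x97 r2=0x90 r3=0x68 r4=0xff r5=0x46  N=1 Z=0
after  6: r0=0x8b r1=0x97 r2=0x90 r3=0x68 r4=0x98 r5=0x46  N=1 Z=0
after  7: r0=0x8b r1=0x97 r2=0x46 r3=0x68 r4=0x98 r5=0x46  N=1 Z=0
-- IRQ taken; context saved, return-PC = 8 --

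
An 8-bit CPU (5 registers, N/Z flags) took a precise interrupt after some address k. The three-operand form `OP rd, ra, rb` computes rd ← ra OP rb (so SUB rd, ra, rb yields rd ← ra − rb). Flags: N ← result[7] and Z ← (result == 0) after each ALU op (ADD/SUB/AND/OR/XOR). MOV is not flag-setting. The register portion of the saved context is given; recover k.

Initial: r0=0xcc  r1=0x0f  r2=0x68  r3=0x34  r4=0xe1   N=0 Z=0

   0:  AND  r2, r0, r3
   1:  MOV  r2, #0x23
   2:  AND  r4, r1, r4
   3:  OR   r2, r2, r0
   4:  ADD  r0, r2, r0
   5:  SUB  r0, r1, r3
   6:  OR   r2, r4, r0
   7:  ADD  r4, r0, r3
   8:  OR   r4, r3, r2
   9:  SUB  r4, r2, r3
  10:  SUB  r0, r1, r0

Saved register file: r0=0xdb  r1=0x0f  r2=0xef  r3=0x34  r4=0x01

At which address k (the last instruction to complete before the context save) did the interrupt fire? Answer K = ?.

after  0: r0=0xcc r1=0x0f r2=0x04 r3=0x34 r4=0xe1  N=0 Z=0
after  1: r0=0xcc r1=0x0f r2=0x23 r3=0x34 r4=0xe1  N=0 Z=0
after  2: r0=0xcc r1=0x0f r2=0x23 r3=0x34 r4=0x01  N=0 Z=0
after  3: r0=0xcc r1=0x0f r2=0xef r3=0x34 r4=0x01  N=1 Z=0
after  4: r0=0xbb r1=0x0f r2=0xef r3=0x34 r4=0x01  N=1 Z=0
after  5: r0=0xdb r1=0x0f r2=0xef r3=0x34 r4=0x01  N=1 Z=0
-- IRQ taken; context saved, return-PC = 6 --

K = 5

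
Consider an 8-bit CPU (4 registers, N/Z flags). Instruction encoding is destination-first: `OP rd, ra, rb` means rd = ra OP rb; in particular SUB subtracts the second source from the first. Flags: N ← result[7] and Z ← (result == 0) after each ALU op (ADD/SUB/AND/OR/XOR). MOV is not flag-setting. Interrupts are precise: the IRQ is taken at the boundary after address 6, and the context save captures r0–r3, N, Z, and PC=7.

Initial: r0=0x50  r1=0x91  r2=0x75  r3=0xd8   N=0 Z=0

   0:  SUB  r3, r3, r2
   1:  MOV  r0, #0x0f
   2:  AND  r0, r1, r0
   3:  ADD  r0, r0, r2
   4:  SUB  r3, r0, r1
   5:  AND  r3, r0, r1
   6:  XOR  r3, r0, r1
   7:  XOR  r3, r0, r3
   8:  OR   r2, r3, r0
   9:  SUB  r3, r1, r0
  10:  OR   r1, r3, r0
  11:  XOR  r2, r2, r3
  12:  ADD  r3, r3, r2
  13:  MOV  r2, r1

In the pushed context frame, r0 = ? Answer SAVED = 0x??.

SAVED = 0x76

after  0: r0=0x50 r1=0x91 r2=0x75 r3=0x63  N=0 Z=0
after  1: r0=0x0f r1=0x91 r2=0x75 r3=0x63  N=0 Z=0
after  2: r0=0x01 r1=0x91 r2=0x75 r3=0x63  N=0 Z=0
after  3: r0=0x76 r1=0x91 r2=0x75 r3=0x63  N=0 Z=0
after  4: r0=0x76 r1=0x91 r2=0x75 r3=0xe5  N=1 Z=0
after  5: r0=0x76 r1=0x91 r2=0x75 r3=0x10  N=0 Z=0
after  6: r0=0x76 r1=0x91 r2=0x75 r3=0xe7  N=1 Z=0
-- IRQ taken; context saved, return-PC = 7 --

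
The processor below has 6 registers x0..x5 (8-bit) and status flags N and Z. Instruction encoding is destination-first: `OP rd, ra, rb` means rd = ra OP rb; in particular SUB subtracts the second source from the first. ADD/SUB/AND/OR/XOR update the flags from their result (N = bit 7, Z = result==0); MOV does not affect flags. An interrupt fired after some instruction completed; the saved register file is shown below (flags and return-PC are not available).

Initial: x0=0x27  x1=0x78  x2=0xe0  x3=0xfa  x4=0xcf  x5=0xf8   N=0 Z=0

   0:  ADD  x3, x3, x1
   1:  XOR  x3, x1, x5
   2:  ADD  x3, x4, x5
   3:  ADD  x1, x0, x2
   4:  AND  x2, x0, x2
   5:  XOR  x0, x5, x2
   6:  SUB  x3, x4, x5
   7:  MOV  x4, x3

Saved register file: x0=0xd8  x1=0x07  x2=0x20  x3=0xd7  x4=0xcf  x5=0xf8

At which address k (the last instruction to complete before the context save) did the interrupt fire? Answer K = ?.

after  0: x0=0x27 x1=0x78 x2=0xe0 x3=0x72 x4=0xcf x5=0xf8  N=0 Z=0
after  1: x0=0x27 x1=0x78 x2=0xe0 x3=0x80 x4=0xcf x5=0xf8  N=1 Z=0
after  2: x0=0x27 x1=0x78 x2=0xe0 x3=0xc7 x4=0xcf x5=0xf8  N=1 Z=0
after  3: x0=0x27 x1=0x07 x2=0xe0 x3=0xc7 x4=0xcf x5=0xf8  N=0 Z=0
after  4: x0=0x27 x1=0x07 x2=0x20 x3=0xc7 x4=0xcf x5=0xf8  N=0 Z=0
after  5: x0=0xd8 x1=0x07 x2=0x20 x3=0xc7 x4=0xcf x5=0xf8  N=1 Z=0
after  6: x0=0xd8 x1=0x07 x2=0x20 x3=0xd7 x4=0xcf x5=0xf8  N=1 Z=0
-- IRQ taken; context saved, return-PC = 7 --

K = 6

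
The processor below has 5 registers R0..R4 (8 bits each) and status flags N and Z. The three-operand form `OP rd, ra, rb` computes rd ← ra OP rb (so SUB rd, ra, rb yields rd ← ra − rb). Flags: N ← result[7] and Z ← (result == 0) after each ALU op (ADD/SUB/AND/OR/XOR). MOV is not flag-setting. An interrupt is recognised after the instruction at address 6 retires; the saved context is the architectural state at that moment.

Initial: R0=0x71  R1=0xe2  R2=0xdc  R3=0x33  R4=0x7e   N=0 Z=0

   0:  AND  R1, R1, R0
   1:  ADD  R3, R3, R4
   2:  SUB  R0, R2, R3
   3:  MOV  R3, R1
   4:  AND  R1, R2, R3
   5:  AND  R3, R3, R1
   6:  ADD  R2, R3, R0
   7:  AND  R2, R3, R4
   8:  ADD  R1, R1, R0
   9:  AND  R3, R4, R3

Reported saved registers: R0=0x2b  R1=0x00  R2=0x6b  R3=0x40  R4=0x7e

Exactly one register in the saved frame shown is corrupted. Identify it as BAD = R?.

BAD = R1

after  0: R0=0x71 R1=0x60 R2=0xdc R3=0x33 R4=0x7e  N=0 Z=0
after  1: R0=0x71 R1=0x60 R2=0xdc R3=0xb1 R4=0x7e  N=1 Z=0
after  2: R0=0x2b R1=0x60 R2=0xdc R3=0xb1 R4=0x7e  N=0 Z=0
after  3: R0=0x2b R1=0x60 R2=0xdc R3=0x60 R4=0x7e  N=0 Z=0
after  4: R0=0x2b R1=0x40 R2=0xdc R3=0x60 R4=0x7e  N=0 Z=0
after  5: R0=0x2b R1=0x40 R2=0xdc R3=0x40 R4=0x7e  N=0 Z=0
after  6: R0=0x2b R1=0x40 R2=0x6b R3=0x40 R4=0x7e  N=0 Z=0
-- IRQ taken; context saved, return-PC = 7 --
mismatch: R1: reported 0x00 vs actual 0x40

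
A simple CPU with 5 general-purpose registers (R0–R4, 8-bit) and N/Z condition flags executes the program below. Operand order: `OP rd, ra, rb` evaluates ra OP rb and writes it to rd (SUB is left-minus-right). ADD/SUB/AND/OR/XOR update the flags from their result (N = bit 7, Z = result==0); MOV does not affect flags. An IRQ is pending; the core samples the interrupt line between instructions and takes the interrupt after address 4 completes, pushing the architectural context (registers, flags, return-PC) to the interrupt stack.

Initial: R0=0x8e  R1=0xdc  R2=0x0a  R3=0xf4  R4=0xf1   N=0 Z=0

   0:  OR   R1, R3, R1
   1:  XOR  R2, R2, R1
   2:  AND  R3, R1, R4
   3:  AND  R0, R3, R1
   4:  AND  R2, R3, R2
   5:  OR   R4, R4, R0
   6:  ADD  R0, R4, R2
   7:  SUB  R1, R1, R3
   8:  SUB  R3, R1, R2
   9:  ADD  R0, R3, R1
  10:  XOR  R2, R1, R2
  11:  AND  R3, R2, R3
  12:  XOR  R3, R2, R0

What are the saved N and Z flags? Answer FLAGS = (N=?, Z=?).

after  0: R0=0x8e R1=0xfc R2=0x0a R3=0xf4 R4=0xf1  N=1 Z=0
after  1: R0=0x8e R1=0xfc R2=0xf6 R3=0xf4 R4=0xf1  N=1 Z=0
after  2: R0=0x8e R1=0xfc R2=0xf6 R3=0xf0 R4=0xf1  N=1 Z=0
after  3: R0=0xf0 R1=0xfc R2=0xf6 R3=0xf0 R4=0xf1  N=1 Z=0
after  4: R0=0xf0 R1=0xfc R2=0xf0 R3=0xf0 R4=0xf1  N=1 Z=0
-- IRQ taken; context saved, return-PC = 5 --

FLAGS = (N=1, Z=0)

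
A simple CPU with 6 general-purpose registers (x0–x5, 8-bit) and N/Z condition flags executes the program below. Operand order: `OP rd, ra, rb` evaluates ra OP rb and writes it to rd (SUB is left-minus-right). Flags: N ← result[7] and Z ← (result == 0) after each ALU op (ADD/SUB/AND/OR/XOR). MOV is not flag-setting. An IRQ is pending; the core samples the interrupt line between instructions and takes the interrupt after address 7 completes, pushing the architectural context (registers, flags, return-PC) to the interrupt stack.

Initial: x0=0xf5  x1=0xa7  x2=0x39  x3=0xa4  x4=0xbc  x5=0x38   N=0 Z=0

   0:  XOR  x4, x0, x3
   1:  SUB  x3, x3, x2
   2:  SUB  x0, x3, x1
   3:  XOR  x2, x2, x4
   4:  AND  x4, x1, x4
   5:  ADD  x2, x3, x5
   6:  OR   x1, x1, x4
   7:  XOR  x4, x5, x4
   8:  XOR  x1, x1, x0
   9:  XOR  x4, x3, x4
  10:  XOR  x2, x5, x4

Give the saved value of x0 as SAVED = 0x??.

after  0: x0=0xf5 x1=0xa7 x2=0x39 x3=0xa4 x4=0x51 x5=0x38  N=0 Z=0
after  1: x0=0xf5 x1=0xa7 x2=0x39 x3=0x6b x4=0x51 x5=0x38  N=0 Z=0
after  2: x0=0xc4 x1=0xa7 x2=0x39 x3=0x6b x4=0x51 x5=0x38  N=1 Z=0
after  3: x0=0xc4 x1=0xa7 x2=0x68 x3=0x6b x4=0x51 x5=0x38  N=0 Z=0
after  4: x0=0xc4 x1=0xa7 x2=0x68 x3=0x6b x4=0x01 x5=0x38  N=0 Z=0
after  5: x0=0xc4 x1=0xa7 x2=0xa3 x3=0x6b x4=0x01 x5=0x38  N=1 Z=0
after  6: x0=0xc4 x1=0xa7 x2=0xa3 x3=0x6b x4=0x01 x5=0x38  N=1 Z=0
after  7: x0=0xc4 x1=0xa7 x2=0xa3 x3=0x6b x4=0x39 x5=0x38  N=0 Z=0
-- IRQ taken; context saved, return-PC = 8 --

SAVED = 0xc4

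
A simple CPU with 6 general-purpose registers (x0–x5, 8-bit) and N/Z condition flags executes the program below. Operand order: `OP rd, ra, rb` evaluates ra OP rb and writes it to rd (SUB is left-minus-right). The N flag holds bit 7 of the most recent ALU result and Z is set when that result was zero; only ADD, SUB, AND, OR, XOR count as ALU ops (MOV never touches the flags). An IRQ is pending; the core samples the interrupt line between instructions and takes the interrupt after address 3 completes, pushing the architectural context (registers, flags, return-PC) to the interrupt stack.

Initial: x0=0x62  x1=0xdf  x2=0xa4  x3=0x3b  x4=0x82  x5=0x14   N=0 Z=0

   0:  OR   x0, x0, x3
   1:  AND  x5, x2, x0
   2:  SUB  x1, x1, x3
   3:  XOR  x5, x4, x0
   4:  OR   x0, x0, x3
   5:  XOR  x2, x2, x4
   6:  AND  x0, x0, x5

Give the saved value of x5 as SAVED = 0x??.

SAVED = 0xf9

after  0: x0=0x7b x1=0xdf x2=0xa4 x3=0x3b x4=0x82 x5=0x14  N=0 Z=0
after  1: x0=0x7b x1=0xdf x2=0xa4 x3=0x3b x4=0x82 x5=0x20  N=0 Z=0
after  2: x0=0x7b x1=0xa4 x2=0xa4 x3=0x3b x4=0x82 x5=0x20  N=1 Z=0
after  3: x0=0x7b x1=0xa4 x2=0xa4 x3=0x3b x4=0x82 x5=0xf9  N=1 Z=0
-- IRQ taken; context saved, return-PC = 4 --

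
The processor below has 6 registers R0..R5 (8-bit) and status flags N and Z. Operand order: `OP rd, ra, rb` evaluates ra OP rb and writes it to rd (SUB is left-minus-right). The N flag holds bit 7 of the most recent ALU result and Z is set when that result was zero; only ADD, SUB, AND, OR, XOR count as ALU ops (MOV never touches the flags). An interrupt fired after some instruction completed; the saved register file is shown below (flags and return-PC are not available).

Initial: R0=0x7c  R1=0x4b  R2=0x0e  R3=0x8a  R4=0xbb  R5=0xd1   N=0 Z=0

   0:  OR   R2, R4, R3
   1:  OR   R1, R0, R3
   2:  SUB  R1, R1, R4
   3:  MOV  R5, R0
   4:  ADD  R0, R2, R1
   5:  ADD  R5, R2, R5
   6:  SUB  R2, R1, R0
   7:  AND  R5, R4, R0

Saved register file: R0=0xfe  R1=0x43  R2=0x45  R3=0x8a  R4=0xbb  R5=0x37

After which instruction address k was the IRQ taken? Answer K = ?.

K = 6

after  0: R0=0x7c R1=0x4b R2=0xbb R3=0x8a R4=0xbb R5=0xd1  N=1 Z=0
after  1: R0=0x7c R1=0xfe R2=0xbb R3=0x8a R4=0xbb R5=0xd1  N=1 Z=0
after  2: R0=0x7c R1=0x43 R2=0xbb R3=0x8a R4=0xbb R5=0xd1  N=0 Z=0
after  3: R0=0x7c R1=0x43 R2=0xbb R3=0x8a R4=0xbb R5=0x7c  N=0 Z=0
after  4: R0=0xfe R1=0x43 R2=0xbb R3=0x8a R4=0xbb R5=0x7c  N=1 Z=0
after  5: R0=0xfe R1=0x43 R2=0xbb R3=0x8a R4=0xbb R5=0x37  N=0 Z=0
after  6: R0=0xfe R1=0x43 R2=0x45 R3=0x8a R4=0xbb R5=0x37  N=0 Z=0
-- IRQ taken; context saved, return-PC = 7 --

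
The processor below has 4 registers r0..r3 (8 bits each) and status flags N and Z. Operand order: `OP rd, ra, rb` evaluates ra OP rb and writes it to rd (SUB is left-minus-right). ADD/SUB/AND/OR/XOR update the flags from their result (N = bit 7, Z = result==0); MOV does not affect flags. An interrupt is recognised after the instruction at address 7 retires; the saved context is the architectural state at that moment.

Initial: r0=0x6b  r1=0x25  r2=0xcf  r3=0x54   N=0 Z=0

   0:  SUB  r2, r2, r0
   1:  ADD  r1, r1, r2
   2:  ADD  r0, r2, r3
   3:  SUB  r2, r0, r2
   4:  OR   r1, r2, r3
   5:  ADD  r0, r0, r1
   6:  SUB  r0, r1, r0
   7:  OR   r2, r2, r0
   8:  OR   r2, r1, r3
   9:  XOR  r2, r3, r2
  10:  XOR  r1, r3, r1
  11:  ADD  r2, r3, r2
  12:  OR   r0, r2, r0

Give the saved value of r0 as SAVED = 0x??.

SAVED = 0x48

after  0: r0=0x6b r1=0x25 r2=0x64 r3=0x54  N=0 Z=0
after  1: r0=0x6b r1=0x89 r2=0x64 r3=0x54  N=1 Z=0
after  2: r0=0xb8 r1=0x89 r2=0x64 r3=0x54  N=1 Z=0
after  3: r0=0xb8 r1=0x89 r2=0x54 r3=0x54  N=0 Z=0
after  4: r0=0xb8 r1=0x54 r2=0x54 r3=0x54  N=0 Z=0
after  5: r0=0x0c r1=0x54 r2=0x54 r3=0x54  N=0 Z=0
after  6: r0=0x48 r1=0x54 r2=0x54 r3=0x54  N=0 Z=0
after  7: r0=0x48 r1=0x54 r2=0x5c r3=0x54  N=0 Z=0
-- IRQ taken; context saved, return-PC = 8 --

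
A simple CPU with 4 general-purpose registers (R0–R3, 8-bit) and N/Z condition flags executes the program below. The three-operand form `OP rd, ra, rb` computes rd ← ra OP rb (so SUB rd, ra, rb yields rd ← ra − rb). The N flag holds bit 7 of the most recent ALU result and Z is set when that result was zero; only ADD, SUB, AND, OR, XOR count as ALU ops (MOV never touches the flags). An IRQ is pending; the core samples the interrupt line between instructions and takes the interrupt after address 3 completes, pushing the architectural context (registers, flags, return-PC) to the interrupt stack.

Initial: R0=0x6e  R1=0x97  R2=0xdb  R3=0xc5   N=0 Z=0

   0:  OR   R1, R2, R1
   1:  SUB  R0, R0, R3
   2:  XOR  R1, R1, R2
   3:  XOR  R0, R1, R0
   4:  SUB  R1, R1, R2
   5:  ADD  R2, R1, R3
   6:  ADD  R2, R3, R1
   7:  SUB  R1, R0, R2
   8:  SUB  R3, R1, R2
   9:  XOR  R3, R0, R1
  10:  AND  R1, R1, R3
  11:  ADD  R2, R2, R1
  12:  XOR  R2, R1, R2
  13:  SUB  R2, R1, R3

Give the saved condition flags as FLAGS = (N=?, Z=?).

after  0: R0=0x6e R1=0xdf R2=0xdb R3=0xc5  N=1 Z=0
after  1: R0=0xa9 R1=0xdf R2=0xdb R3=0xc5  N=1 Z=0
after  2: R0=0xa9 R1=0x04 R2=0xdb R3=0xc5  N=0 Z=0
after  3: R0=0xad R1=0x04 R2=0xdb R3=0xc5  N=1 Z=0
-- IRQ taken; context saved, return-PC = 4 --

FLAGS = (N=1, Z=0)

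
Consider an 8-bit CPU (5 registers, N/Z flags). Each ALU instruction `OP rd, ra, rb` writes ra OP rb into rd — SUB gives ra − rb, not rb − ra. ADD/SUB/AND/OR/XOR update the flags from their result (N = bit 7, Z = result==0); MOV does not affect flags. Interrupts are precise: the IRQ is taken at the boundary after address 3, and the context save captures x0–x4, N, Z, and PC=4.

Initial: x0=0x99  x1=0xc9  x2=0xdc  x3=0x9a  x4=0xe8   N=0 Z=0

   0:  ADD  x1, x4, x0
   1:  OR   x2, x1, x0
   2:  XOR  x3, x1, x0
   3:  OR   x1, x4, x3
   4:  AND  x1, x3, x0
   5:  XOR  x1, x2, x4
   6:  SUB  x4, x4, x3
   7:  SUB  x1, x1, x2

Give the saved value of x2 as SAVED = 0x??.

after  0: x0=0x99 x1=0x81 x2=0xdc x3=0x9a x4=0xe8  N=1 Z=0
after  1: x0=0x99 x1=0x81 x2=0x99 x3=0x9a x4=0xe8  N=1 Z=0
after  2: x0=0x99 x1=0x81 x2=0x99 x3=0x18 x4=0xe8  N=0 Z=0
after  3: x0=0x99 x1=0xf8 x2=0x99 x3=0x18 x4=0xe8  N=1 Z=0
-- IRQ taken; context saved, return-PC = 4 --

SAVED = 0x99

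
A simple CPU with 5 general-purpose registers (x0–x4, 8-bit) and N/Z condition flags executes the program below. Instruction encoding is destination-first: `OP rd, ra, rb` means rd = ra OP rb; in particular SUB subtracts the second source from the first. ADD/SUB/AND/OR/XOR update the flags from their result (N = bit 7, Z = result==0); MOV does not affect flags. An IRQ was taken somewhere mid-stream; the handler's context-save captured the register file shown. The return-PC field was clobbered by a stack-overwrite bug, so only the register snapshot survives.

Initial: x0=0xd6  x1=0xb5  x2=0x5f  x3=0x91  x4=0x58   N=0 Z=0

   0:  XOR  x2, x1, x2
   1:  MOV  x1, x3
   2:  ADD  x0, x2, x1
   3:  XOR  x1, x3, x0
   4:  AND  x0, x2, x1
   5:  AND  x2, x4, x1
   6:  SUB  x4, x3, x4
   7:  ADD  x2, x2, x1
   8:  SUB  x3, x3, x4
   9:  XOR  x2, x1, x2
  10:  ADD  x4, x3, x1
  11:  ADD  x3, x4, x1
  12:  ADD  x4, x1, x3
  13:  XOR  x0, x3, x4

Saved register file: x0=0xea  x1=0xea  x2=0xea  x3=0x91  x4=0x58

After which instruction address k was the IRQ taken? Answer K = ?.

K = 4

after  0: x0=0xd6 x1=0xb5 x2=0xea x3=0x91 x4=0x58  N=1 Z=0
after  1: x0=0xd6 x1=0x91 x2=0xea x3=0x91 x4=0x58  N=1 Z=0
after  2: x0=0x7b x1=0x91 x2=0xea x3=0x91 x4=0x58  N=0 Z=0
after  3: x0=0x7b x1=0xea x2=0xea x3=0x91 x4=0x58  N=1 Z=0
after  4: x0=0xea x1=0xea x2=0xea x3=0x91 x4=0x58  N=1 Z=0
-- IRQ taken; context saved, return-PC = 5 --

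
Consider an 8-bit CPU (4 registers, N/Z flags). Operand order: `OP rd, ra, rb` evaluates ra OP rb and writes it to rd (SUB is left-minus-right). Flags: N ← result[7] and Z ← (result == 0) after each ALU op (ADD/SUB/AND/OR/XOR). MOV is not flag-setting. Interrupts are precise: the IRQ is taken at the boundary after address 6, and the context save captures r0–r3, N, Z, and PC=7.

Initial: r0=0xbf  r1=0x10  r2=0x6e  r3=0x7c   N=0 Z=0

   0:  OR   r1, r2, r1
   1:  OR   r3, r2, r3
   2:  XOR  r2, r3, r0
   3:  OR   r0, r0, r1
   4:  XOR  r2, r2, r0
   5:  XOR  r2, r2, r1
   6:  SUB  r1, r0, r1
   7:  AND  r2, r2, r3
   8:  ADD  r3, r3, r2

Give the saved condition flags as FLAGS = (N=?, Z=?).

after  0: r0=0xbf r1=0x7e r2=0x6e r3=0x7c  N=0 Z=0
after  1: r0=0xbf r1=0x7e r2=0x6e r3=0x7e  N=0 Z=0
after  2: r0=0xbf r1=0x7e r2=0xc1 r3=0x7e  N=1 Z=0
after  3: r0=0xff r1=0x7e r2=0xc1 r3=0x7e  N=1 Z=0
after  4: r0=0xff r1=0x7e r2=0x3e r3=0x7e  N=0 Z=0
after  5: r0=0xff r1=0x7e r2=0x40 r3=0x7e  N=0 Z=0
after  6: r0=0xff r1=0x81 r2=0x40 r3=0x7e  N=1 Z=0
-- IRQ taken; context saved, return-PC = 7 --

FLAGS = (N=1, Z=0)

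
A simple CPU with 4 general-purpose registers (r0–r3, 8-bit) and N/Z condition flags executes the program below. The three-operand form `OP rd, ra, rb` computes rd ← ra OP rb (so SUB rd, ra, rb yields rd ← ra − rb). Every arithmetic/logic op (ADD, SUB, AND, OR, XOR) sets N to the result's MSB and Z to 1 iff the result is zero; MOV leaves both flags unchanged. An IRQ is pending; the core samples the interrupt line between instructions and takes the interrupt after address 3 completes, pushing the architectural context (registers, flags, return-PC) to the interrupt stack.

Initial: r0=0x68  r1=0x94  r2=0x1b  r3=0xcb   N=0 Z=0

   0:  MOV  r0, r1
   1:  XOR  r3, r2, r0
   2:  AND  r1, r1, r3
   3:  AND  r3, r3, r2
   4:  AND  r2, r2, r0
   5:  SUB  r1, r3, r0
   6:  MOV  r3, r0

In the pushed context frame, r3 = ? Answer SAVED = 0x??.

SAVED = 0x0b

after  0: r0=0x94 r1=0x94 r2=0x1b r3=0xcb  N=0 Z=0
after  1: r0=0x94 r1=0x94 r2=0x1b r3=0x8f  N=1 Z=0
after  2: r0=0x94 r1=0x84 r2=0x1b r3=0x8f  N=1 Z=0
after  3: r0=0x94 r1=0x84 r2=0x1b r3=0x0b  N=0 Z=0
-- IRQ taken; context saved, return-PC = 4 --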